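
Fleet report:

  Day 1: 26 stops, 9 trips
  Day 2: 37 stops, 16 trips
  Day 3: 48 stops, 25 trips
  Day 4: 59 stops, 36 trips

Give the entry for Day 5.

70 stops, 49 trips

Stops: +11 each step, so 26, 37, 48, 59 → 70.
Trips: 9, 16, 25, 36 → 49 (perfect squares: 3², 4², 5², …).
Combining the parts gives 70 stops, 49 trips.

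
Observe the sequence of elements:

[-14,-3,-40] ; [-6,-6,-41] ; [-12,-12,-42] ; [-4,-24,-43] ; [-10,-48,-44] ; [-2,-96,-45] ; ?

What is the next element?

First value goes -14, -6, -12, -4, -10, -2 → -8 (alternating steps +8, −6, +8, −6, …).
Second value: ×2 each step, so -3, -6, -12, -24, -48, -96 → -192.
Third value: -40, -41, -42, -43, -44, -45 → -46 (−1 each step).
So the next element is [-8,-192,-46].

[-8,-192,-46]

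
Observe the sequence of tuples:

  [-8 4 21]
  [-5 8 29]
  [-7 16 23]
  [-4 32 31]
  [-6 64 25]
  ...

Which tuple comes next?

[-3 128 33]

First value: -8, -5, -7, -4, -6 → -3 (alternating steps +3, −2, +3, −2, …).
Second value goes 4, 8, 16, 32, 64 → 128 (×2 each step).
Third value: alternating steps +8, −6, +8, −6, …; 21, 29, 23, 31, 25 → 33.
Putting it together: [-3 128 33].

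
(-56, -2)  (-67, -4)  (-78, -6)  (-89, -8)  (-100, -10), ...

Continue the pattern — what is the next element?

First slot — −11 each step: -56, -67, -78, -89, -100 → -111.
Second slot: −2 each step; -2, -4, -6, -8, -10 → -12.
So the next element is (-111, -12).

(-111, -12)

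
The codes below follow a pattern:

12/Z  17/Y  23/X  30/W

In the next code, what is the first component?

38

First component: differences are 5, 6, 7, … (increasing by 1 each time), so 12, 17, 23, 30 → 38.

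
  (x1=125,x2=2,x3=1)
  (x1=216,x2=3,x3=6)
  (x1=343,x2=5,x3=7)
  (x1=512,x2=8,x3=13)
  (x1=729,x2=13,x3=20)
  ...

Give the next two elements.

(x1=1000,x2=21,x3=33), (x1=1331,x2=34,x3=53)

X1 goes 125, 216, 343, 512, 729 → 1000 → 1331 (perfect cubes: 5³, 6³, 7³, …).
X2 — each term is the sum of the two before it: 2, 3, 5, 8, 13 → 21 → 34.
For the x3, each term is the sum of the two before it: 1, 6, 7, 13, 20 → 33 → 53.
Putting the parts together: (x1=1000,x2=21,x3=33) and then (x1=1331,x2=34,x3=53).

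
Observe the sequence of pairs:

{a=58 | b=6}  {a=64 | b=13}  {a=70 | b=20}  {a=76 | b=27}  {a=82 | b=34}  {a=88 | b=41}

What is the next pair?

{a=94 | b=48}

A: +6 each step; 58, 64, 70, 76, 82, 88 → 94.
B: 6, 13, 20, 27, 34, 41 → 48 (+7 each step).
Combining the parts gives {a=94 | b=48}.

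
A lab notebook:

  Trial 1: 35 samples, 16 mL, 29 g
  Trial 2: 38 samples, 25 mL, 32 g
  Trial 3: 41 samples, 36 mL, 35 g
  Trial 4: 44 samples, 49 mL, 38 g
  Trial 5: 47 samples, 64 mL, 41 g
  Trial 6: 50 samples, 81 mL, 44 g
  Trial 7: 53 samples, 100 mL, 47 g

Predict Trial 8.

56 samples, 121 mL, 50 g

Samples — +3 each step: 35, 38, 41, 44, 47, 50, 53 → 56.
ML: perfect squares: 4², 5², 6², …; 16, 25, 36, 49, 64, 81, 100 → 121.
G: always 6 less than the samples; 29, 32, 35, 38, 41, 44, 47 → 50.
So the next line is 56 samples, 121 mL, 50 g.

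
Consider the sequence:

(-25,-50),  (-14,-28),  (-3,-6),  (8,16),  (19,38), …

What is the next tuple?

First slot: +11 each step; -25, -14, -3, 8, 19 → 30.
Second slot: always 2 × the first slot, so -50, -28, -6, 16, 38 → 60.
Putting it together: (30,60).

(30,60)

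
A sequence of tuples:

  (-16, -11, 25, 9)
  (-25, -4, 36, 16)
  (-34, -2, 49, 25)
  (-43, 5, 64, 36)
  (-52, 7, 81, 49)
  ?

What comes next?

First coordinate — −9 each step: -16, -25, -34, -43, -52 → -61.
Second coordinate — alternating steps +7, +2, +7, +2, …: -11, -4, -2, 5, 7 → 14.
Third coordinate: perfect squares: 5², 6², 7², …, so 25, 36, 49, 64, 81 → 100.
Fourth coordinate goes 9, 16, 25, 36, 49 → 64 (perfect squares: 3², 4², 5², …).
Putting it together: (-61, 14, 100, 64).

(-61, 14, 100, 64)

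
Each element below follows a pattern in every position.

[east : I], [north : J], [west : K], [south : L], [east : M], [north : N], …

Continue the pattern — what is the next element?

[west : O]

Direction: east, north, west, south, east, north → west (repeats east → north → west → south).
Letter goes I, J, K, L, M, N → O (letters move forward 1 place in the alphabet).
Combining the parts gives [west : O].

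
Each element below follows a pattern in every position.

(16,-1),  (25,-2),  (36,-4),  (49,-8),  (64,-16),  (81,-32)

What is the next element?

First value: perfect squares: 4², 5², 6², …, so 16, 25, 36, 49, 64, 81 → 100.
For the second value, ×2 each step: -1, -2, -4, -8, -16, -32 → -64.
Putting it together: (100,-64).

(100,-64)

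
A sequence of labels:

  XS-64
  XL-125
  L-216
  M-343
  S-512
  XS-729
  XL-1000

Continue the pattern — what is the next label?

L-1331

Size: repeats XS → XL → L → M → S; XS, XL, L, M, S, XS, XL → L.
Second component: perfect cubes: 4³, 5³, 6³, …, so 64, 125, 216, 343, 512, 729, 1000 → 1331.
Putting it together: L-1331.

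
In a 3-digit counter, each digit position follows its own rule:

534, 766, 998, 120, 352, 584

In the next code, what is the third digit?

6

Third digit goes 4, 6, 8, 0, 2, 4 → 6 (+2 each step, mod 10).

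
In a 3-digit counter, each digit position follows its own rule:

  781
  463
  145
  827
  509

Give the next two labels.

281, 963

First digit — −3 each step, mod 10: 7, 4, 1, 8, 5 → 2 → 9.
Second digit: −2 each step, mod 10, so 8, 6, 4, 2, 0 → 8 → 6.
For the third digit, +2 each step, mod 10: 1, 3, 5, 7, 9 → 1 → 3.
Putting the parts together: 281 and then 963.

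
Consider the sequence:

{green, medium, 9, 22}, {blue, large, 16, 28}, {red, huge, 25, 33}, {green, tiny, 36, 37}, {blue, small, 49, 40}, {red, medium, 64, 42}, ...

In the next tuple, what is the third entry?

Colour: repeats green → blue → red, so green, blue, red, green, blue, red → green.
Size goes medium, large, huge, tiny, small, medium → large (repeats medium → large → huge → tiny → small).
Third entry: 9, 16, 25, 36, 49, 64 → 81 (perfect squares: 3², 4², 5², …).
Fourth entry goes 22, 28, 33, 37, 40, 42 → 43 (differences are 6, 5, 4, … (decreasing by 1 each time)).

81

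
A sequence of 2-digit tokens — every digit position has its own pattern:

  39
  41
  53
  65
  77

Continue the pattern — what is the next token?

89

First digit goes 3, 4, 5, 6, 7 → 8 (+1 each step, mod 10).
For the second digit, +2 each step, mod 10: 9, 1, 3, 5, 7 → 9.
Combining the parts gives 89.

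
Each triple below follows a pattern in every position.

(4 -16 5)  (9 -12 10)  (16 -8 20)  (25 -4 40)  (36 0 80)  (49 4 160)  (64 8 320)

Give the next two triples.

(81 12 640), (100 16 1280)

For the first slot, perfect squares: 2², 3², 4², …: 4, 9, 16, 25, 36, 49, 64 → 81 → 100.
Second slot: +4 each step, so -16, -12, -8, -4, 0, 4, 8 → 12 → 16.
Third slot: ×2 each step, so 5, 10, 20, 40, 80, 160, 320 → 640 → 1280.
So the next two triples are (81 12 640) and (100 16 1280).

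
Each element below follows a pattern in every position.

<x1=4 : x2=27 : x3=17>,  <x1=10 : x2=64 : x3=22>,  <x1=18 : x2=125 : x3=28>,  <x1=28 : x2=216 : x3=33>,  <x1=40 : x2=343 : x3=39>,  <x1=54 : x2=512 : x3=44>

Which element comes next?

For the x1, differences are 6, 8, 10, … (increasing by 2 each time): 4, 10, 18, 28, 40, 54 → 70.
X2 — perfect cubes: 3³, 4³, 5³, …: 27, 64, 125, 216, 343, 512 → 729.
X3 goes 17, 22, 28, 33, 39, 44 → 50 (alternating steps +5, +6, +5, +6, …).
So the next element is <x1=70 : x2=729 : x3=50>.

<x1=70 : x2=729 : x3=50>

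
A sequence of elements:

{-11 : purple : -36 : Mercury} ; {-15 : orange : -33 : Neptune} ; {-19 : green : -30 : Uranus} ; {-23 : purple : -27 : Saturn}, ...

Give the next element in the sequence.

{-27 : orange : -24 : Jupiter}

First part: −4 each step; -11, -15, -19, -23 → -27.
Colour: repeats purple → orange → green; purple, orange, green, purple → orange.
Third part — +3 each step: -36, -33, -30, -27 → -24.
Planet: runs backward through the planets Mercury→Neptune; Mercury, Neptune, Uranus, Saturn → Jupiter.
Putting it together: {-27 : orange : -24 : Jupiter}.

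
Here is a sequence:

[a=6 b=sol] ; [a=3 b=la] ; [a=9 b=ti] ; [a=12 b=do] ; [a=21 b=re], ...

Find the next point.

A — each term is the sum of the two before it: 6, 3, 9, 12, 21 → 33.
B: runs through the solfège scale do→ti; sol, la, ti, do, re → mi.
Putting it together: [a=33 b=mi].

[a=33 b=mi]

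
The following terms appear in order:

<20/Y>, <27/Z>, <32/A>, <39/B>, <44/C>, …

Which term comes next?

First value: alternating steps +7, +5, +7, +5, …; 20, 27, 32, 39, 44 → 51.
Letter: Y, Z, A, B, C → D (letters move forward 1 place in the alphabet, wrapping Z→A).
Putting it together: <51/D>.

<51/D>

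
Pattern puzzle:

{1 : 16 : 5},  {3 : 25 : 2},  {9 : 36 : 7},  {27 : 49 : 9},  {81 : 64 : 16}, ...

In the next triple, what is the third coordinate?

25

Third coordinate — each term is the sum of the two before it: 5, 2, 7, 9, 16 → 25.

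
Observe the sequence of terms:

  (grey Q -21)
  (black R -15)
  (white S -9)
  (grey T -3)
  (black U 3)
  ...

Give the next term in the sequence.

(white V 9)

Shade: repeats grey → black → white; grey, black, white, grey, black → white.
Letter — letters move forward 1 place in the alphabet: Q, R, S, T, U → V.
Third slot goes -21, -15, -9, -3, 3 → 9 (+6 each step).
Combining the parts gives (white V 9).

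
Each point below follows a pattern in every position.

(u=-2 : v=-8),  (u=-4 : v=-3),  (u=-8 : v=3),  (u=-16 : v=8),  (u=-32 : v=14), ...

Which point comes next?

(u=-64 : v=19)

U: ×2 each step, so -2, -4, -8, -16, -32 → -64.
V: alternating steps +5, +6, +5, +6, …; -8, -3, 3, 8, 14 → 19.
Combining the parts gives (u=-64 : v=19).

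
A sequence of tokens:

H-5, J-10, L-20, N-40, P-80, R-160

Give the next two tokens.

T-320, V-640

Letter: letters move forward 2 places in the alphabet; H, J, L, N, P, R → T → V.
Second component goes 5, 10, 20, 40, 80, 160 → 320 → 640 (×2 each step).
So the next two tokens are T-320 and V-640.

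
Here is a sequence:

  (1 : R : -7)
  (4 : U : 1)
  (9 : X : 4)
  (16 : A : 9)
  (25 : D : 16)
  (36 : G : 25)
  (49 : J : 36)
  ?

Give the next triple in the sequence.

For the first part, perfect squares: 1², 2², 3², …: 1, 4, 9, 16, 25, 36, 49 → 64.
Letter: letters move forward 3 places in the alphabet, wrapping Z→A, so R, U, X, A, D, G, J → M.
For the third part, always the previous value of the first part: -7, 1, 4, 9, 16, 25, 36 → 49.
So the next triple is (64 : M : 49).

(64 : M : 49)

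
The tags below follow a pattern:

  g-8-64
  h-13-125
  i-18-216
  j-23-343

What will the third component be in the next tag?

512

Third component — perfect cubes: 4³, 5³, 6³, …: 64, 125, 216, 343 → 512.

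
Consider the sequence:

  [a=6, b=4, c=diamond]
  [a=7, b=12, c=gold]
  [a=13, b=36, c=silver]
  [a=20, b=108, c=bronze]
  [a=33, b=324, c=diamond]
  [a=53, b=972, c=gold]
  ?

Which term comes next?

[a=86, b=2916, c=silver]

For the a, each term is the sum of the two before it: 6, 7, 13, 20, 33, 53 → 86.
B: 4, 12, 36, 108, 324, 972 → 2916 (×3 each step).
C: repeats diamond → gold → silver → bronze; diamond, gold, silver, bronze, diamond, gold → silver.
So the next term is [a=86, b=2916, c=silver].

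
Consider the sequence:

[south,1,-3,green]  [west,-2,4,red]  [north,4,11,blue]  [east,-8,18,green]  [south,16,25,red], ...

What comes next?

Direction goes south, west, north, east, south → west (repeats south → west → north → east).
Second coordinate: 1, -2, 4, -8, 16 → -32 (×(-2) each step).
For the third coordinate, +7 each step: -3, 4, 11, 18, 25 → 32.
Colour: repeats green → red → blue; green, red, blue, green, red → blue.
So the next element is [west,-32,32,blue].

[west,-32,32,blue]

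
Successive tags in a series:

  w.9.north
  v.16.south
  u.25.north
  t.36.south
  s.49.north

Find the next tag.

r.64.south

Letter goes w, v, u, t, s → r (letters move back 1 place in the alphabet).
Second component: 9, 16, 25, 36, 49 → 64 (perfect squares: 3², 4², 5², …).
Direction: alternates north ↔ south, so north, south, north, south, north → south.
Combining the parts gives r.64.south.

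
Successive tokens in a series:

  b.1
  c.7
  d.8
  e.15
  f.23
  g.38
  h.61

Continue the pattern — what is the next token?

Letter: b, c, d, e, f, g, h → i (letters move forward 1 place in the alphabet).
Second component: each term is the sum of the two before it, so 1, 7, 8, 15, 23, 38, 61 → 99.
Combining the parts gives i.99.

i.99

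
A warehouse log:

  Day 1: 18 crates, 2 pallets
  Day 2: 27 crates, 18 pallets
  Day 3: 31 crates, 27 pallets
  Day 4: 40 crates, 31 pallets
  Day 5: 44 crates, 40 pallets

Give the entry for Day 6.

53 crates, 44 pallets

Crates: alternating steps +9, +4, +9, +4, …; 18, 27, 31, 40, 44 → 53.
Pallets — always the previous value of the crates: 2, 18, 27, 31, 40 → 44.
Combining the parts gives 53 crates, 44 pallets.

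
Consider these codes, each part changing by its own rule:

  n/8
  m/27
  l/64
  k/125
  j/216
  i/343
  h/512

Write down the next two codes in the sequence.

Letter goes n, m, l, k, j, i, h → g → f (letters move back 1 place in the alphabet).
Second component: perfect cubes: 2³, 3³, 4³, …, so 8, 27, 64, 125, 216, 343, 512 → 729 → 1000.
Putting the parts together: g/729 and then f/1000.

g/729 then f/1000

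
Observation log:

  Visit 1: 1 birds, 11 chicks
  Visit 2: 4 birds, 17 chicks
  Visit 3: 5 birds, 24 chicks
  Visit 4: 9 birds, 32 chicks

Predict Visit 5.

14 birds, 41 chicks

Birds: each term is the sum of the two before it; 1, 4, 5, 9 → 14.
Chicks goes 11, 17, 24, 32 → 41 (differences are 6, 7, 8, … (increasing by 1 each time)).
Putting it together: 14 birds, 41 chicks.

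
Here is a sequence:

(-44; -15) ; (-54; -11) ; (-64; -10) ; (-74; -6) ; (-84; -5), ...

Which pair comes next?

(-94; -1)

First coordinate: -44, -54, -64, -74, -84 → -94 (−10 each step).
Second coordinate: alternating steps +4, +1, +4, +1, …, so -15, -11, -10, -6, -5 → -1.
Combining the parts gives (-94; -1).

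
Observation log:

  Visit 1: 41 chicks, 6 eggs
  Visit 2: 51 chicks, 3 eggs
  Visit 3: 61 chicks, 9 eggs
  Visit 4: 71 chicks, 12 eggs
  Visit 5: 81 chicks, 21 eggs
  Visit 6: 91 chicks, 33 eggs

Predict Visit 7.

Chicks — +10 each step: 41, 51, 61, 71, 81, 91 → 101.
Eggs — each term is the sum of the two before it: 6, 3, 9, 12, 21, 33 → 54.
So the next row is 101 chicks, 54 eggs.

101 chicks, 54 eggs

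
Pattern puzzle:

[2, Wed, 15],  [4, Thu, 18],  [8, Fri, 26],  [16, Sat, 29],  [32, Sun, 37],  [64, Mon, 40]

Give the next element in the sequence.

For the first entry, ×2 each step: 2, 4, 8, 16, 32, 64 → 128.
Day: runs through the weekdays Mon→Sun, so Wed, Thu, Fri, Sat, Sun, Mon → Tue.
Third entry — alternating steps +3, +8, +3, +8, …: 15, 18, 26, 29, 37, 40 → 48.
Combining the parts gives [128, Tue, 48].

[128, Tue, 48]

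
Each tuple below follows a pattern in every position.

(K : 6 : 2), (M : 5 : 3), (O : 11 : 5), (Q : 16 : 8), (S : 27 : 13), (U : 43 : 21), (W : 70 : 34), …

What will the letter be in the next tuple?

Y

Letter goes K, M, O, Q, S, U, W → Y (letters move forward 2 places in the alphabet).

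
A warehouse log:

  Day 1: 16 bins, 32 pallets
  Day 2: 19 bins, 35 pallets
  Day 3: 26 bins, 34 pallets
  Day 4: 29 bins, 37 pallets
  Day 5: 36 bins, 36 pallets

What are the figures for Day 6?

39 bins, 39 pallets

Bins — alternating steps +3, +7, +3, +7, …: 16, 19, 26, 29, 36 → 39.
Pallets goes 32, 35, 34, 37, 36 → 39 (alternating steps +3, −1, +3, −1, …).
So the next record is 39 bins, 39 pallets.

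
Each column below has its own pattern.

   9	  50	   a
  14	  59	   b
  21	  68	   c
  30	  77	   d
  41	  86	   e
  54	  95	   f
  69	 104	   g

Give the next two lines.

First component: differences are 5, 7, 9, … (increasing by 2 each time), so 9, 14, 21, 30, 41, 54, 69 → 86 → 105.
Second component: 50, 59, 68, 77, 86, 95, 104 → 113 → 122 (+9 each step).
Letter: a, b, c, d, e, f, g → h → i (letters move forward 1 place in the alphabet).
Putting the parts together: 86  113  h and then 105  122  i.

86  113  h; 105  122  i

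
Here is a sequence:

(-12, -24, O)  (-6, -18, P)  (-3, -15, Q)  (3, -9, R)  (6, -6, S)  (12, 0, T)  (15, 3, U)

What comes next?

(21, 9, V)

First entry goes -12, -6, -3, 3, 6, 12, 15 → 21 (alternating steps +6, +3, +6, +3, …).
Second entry: always 12 less than the first entry; -24, -18, -15, -9, -6, 0, 3 → 9.
Letter: letters move forward 1 place in the alphabet, so O, P, Q, R, S, T, U → V.
So the next element is (21, 9, V).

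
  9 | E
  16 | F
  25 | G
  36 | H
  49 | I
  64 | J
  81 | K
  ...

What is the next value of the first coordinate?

100

For the first coordinate, perfect squares: 3², 4², 5², …: 9, 16, 25, 36, 49, 64, 81 → 100.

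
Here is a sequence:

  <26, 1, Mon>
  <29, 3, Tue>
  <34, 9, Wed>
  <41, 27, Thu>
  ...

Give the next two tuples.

<50, 81, Fri>, <61, 243, Sat>

For the first component, differences are 3, 5, 7, … (increasing by 2 each time): 26, 29, 34, 41 → 50 → 61.
Second component goes 1, 3, 9, 27 → 81 → 243 (×3 each step).
Day — runs through the weekdays Mon→Sun: Mon, Tue, Wed, Thu → Fri → Sat.
So the next two tuples are <50, 81, Fri> and <61, 243, Sat>.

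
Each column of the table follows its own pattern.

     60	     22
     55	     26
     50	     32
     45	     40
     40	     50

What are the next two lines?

First component: −5 each step; 60, 55, 50, 45, 40 → 35 → 30.
Second component: 22, 26, 32, 40, 50 → 62 → 76 (differences are 4, 6, 8, … (increasing by 2 each time)).
Putting the parts together: 35  62 and then 30  76.

35  62; 30  76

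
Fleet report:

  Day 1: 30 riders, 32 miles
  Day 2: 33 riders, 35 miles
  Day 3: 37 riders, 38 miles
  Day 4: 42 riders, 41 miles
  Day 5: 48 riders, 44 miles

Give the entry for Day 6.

55 riders, 47 miles

Riders — differences are 3, 4, 5, … (increasing by 1 each time): 30, 33, 37, 42, 48 → 55.
Miles: +3 each step; 32, 35, 38, 41, 44 → 47.
Putting it together: 55 riders, 47 miles.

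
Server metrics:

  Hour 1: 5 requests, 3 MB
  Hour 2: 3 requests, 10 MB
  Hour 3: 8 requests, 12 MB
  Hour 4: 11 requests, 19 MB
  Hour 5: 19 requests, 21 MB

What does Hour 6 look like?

30 requests, 28 MB

For the requests, each term is the sum of the two before it: 5, 3, 8, 11, 19 → 30.
MB: alternating steps +7, +2, +7, +2, …; 3, 10, 12, 19, 21 → 28.
Putting it together: 30 requests, 28 MB.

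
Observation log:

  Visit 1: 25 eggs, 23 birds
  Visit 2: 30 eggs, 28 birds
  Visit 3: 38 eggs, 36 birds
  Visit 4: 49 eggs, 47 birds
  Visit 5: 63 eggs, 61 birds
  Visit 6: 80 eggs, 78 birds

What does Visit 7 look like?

Eggs goes 25, 30, 38, 49, 63, 80 → 100 (differences are 5, 8, 11, … (increasing by 3 each time)).
Birds — always 2 less than the eggs: 23, 28, 36, 47, 61, 78 → 98.
Combining the parts gives 100 eggs, 98 birds.

100 eggs, 98 birds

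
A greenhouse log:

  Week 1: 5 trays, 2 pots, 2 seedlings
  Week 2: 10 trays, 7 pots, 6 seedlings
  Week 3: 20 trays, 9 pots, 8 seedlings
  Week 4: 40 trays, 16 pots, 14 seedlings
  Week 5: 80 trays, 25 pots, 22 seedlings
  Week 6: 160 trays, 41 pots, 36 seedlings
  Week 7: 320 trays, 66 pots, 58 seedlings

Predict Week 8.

Trays: 5, 10, 20, 40, 80, 160, 320 → 640 (×2 each step).
Pots — each term is the sum of the two before it: 2, 7, 9, 16, 25, 41, 66 → 107.
Seedlings: each term is the sum of the two before it, so 2, 6, 8, 14, 22, 36, 58 → 94.
Combining the parts gives 640 trays, 107 pots, 94 seedlings.

640 trays, 107 pots, 94 seedlings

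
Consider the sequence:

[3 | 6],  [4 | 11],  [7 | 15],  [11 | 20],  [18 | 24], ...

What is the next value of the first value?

For the first value, each term is the sum of the two before it: 3, 4, 7, 11, 18 → 29.

29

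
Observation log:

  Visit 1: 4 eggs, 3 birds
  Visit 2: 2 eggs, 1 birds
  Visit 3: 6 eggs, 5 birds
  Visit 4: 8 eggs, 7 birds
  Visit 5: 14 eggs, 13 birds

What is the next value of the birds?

For the eggs, each term is the sum of the two before it: 4, 2, 6, 8, 14 → 22.
Birds: always 1 less than the eggs, so 3, 1, 5, 7, 13 → 21.

21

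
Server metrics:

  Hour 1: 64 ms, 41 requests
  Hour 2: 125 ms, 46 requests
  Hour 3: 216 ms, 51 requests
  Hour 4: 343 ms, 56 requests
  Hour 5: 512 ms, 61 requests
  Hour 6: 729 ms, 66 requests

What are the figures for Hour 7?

1000 ms, 71 requests

Ms: perfect cubes: 4³, 5³, 6³, …, so 64, 125, 216, 343, 512, 729 → 1000.
Requests — +5 each step: 41, 46, 51, 56, 61, 66 → 71.
Putting it together: 1000 ms, 71 requests.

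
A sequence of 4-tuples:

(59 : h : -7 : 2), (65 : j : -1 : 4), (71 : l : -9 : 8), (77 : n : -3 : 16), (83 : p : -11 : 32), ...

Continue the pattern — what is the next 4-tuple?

(89 : r : -5 : 64)

First slot: +6 each step; 59, 65, 71, 77, 83 → 89.
Letter goes h, j, l, n, p → r (letters move forward 2 places in the alphabet).
For the third slot, alternating steps +6, −8, +6, −8, …: -7, -1, -9, -3, -11 → -5.
For the fourth slot, ×2 each step: 2, 4, 8, 16, 32 → 64.
Combining the parts gives (89 : r : -5 : 64).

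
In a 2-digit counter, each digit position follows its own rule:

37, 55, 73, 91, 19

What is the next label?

37

First digit: +2 each step, mod 10; 3, 5, 7, 9, 1 → 3.
Second digit goes 7, 5, 3, 1, 9 → 7 (−2 each step, mod 10).
Combining the parts gives 37.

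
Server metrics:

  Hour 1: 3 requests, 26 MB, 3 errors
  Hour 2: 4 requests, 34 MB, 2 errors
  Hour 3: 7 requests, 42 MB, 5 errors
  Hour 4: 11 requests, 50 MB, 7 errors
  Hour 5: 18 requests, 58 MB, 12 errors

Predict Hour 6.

29 requests, 66 MB, 19 errors

Requests: each term is the sum of the two before it, so 3, 4, 7, 11, 18 → 29.
MB goes 26, 34, 42, 50, 58 → 66 (+8 each step).
Errors: each term is the sum of the two before it, so 3, 2, 5, 7, 12 → 19.
Putting it together: 29 requests, 66 MB, 19 errors.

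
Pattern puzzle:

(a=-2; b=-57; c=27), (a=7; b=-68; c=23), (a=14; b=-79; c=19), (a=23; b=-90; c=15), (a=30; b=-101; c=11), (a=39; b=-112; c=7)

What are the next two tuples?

A — alternating steps +9, +7, +9, +7, …: -2, 7, 14, 23, 30, 39 → 46 → 55.
B: −11 each step; -57, -68, -79, -90, -101, -112 → -123 → -134.
C: 27, 23, 19, 15, 11, 7 → 3 → -1 (−4 each step).
Putting the parts together: (a=46; b=-123; c=3) and then (a=55; b=-134; c=-1).

(a=46; b=-123; c=3), (a=55; b=-134; c=-1)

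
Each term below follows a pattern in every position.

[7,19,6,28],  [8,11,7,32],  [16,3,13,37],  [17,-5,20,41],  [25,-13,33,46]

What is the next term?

[26,-21,53,50]

First coordinate — alternating steps +1, +8, +1, +8, …: 7, 8, 16, 17, 25 → 26.
Second coordinate: −8 each step; 19, 11, 3, -5, -13 → -21.
For the third coordinate, each term is the sum of the two before it: 6, 7, 13, 20, 33 → 53.
Fourth coordinate: alternating steps +4, +5, +4, +5, …; 28, 32, 37, 41, 46 → 50.
So the next term is [26,-21,53,50].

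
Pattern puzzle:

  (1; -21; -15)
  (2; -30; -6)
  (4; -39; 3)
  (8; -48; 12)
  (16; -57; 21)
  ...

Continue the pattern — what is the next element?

First value: 1, 2, 4, 8, 16 → 32 (×2 each step).
Second value: −9 each step; -21, -30, -39, -48, -57 → -66.
Third value: +9 each step, so -15, -6, 3, 12, 21 → 30.
Combining the parts gives (32; -66; 30).

(32; -66; 30)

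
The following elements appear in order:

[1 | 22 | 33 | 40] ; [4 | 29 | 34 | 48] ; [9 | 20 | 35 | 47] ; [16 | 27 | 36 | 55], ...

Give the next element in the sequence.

[25 | 18 | 37 | 54]

First slot goes 1, 4, 9, 16 → 25 (perfect squares: 1², 2², 3², …).
Second slot: 22, 29, 20, 27 → 18 (alternating steps +7, −9, +7, −9, …).
Third slot goes 33, 34, 35, 36 → 37 (+1 each step).
Fourth slot: 40, 48, 47, 55 → 54 (alternating steps +8, −1, +8, −1, …).
Putting it together: [25 | 18 | 37 | 54].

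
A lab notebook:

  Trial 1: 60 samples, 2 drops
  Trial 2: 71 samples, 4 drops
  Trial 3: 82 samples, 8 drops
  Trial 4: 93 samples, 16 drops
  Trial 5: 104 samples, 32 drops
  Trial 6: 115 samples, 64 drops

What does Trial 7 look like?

Samples — +11 each step: 60, 71, 82, 93, 104, 115 → 126.
Drops goes 2, 4, 8, 16, 32, 64 → 128 (×2 each step).
Putting it together: 126 samples, 128 drops.

126 samples, 128 drops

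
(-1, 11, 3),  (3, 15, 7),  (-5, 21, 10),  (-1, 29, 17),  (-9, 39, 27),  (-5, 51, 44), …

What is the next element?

First part — alternating steps +4, −8, +4, −8, …: -1, 3, -5, -1, -9, -5 → -13.
For the second part, differences are 4, 6, 8, … (increasing by 2 each time): 11, 15, 21, 29, 39, 51 → 65.
Third part: each term is the sum of the two before it, so 3, 7, 10, 17, 27, 44 → 71.
Putting it together: (-13, 65, 71).

(-13, 65, 71)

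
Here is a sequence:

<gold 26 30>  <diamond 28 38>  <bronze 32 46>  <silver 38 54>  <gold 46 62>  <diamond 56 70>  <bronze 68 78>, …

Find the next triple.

<silver 82 86>

Rank: repeats gold → diamond → bronze → silver, so gold, diamond, bronze, silver, gold, diamond, bronze → silver.
Second coordinate goes 26, 28, 32, 38, 46, 56, 68 → 82 (differences are 2, 4, 6, … (increasing by 2 each time)).
Third coordinate: +8 each step, so 30, 38, 46, 54, 62, 70, 78 → 86.
Combining the parts gives <silver 82 86>.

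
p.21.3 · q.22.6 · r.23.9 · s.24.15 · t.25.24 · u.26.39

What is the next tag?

v.27.63

Letter: p, q, r, s, t, u → v (letters move forward 1 place in the alphabet).
For the second component, +1 each step: 21, 22, 23, 24, 25, 26 → 27.
Third component: each term is the sum of the two before it; 3, 6, 9, 15, 24, 39 → 63.
Combining the parts gives v.27.63.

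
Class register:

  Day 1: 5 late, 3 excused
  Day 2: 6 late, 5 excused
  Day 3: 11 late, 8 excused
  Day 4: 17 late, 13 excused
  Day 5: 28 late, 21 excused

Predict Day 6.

Late goes 5, 6, 11, 17, 28 → 45 (each term is the sum of the two before it).
Excused — each term is the sum of the two before it: 3, 5, 8, 13, 21 → 34.
So the next row is 45 late, 34 excused.

45 late, 34 excused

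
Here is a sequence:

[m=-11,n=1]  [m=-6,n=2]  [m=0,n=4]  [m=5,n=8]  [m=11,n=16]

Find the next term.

M — alternating steps +5, +6, +5, +6, …: -11, -6, 0, 5, 11 → 16.
N: ×2 each step; 1, 2, 4, 8, 16 → 32.
Combining the parts gives [m=16,n=32].

[m=16,n=32]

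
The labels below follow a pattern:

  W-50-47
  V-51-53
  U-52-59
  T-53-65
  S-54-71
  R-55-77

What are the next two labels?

Q-56-83, P-57-89

Letter: W, V, U, T, S, R → Q → P (letters move back 1 place in the alphabet).
Second component: 50, 51, 52, 53, 54, 55 → 56 → 57 (+1 each step).
For the third component, +6 each step: 47, 53, 59, 65, 71, 77 → 83 → 89.
So the next two labels are Q-56-83 and P-57-89.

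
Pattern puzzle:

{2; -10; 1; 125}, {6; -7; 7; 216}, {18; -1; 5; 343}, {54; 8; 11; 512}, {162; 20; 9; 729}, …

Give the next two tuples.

First entry: ×3 each step, so 2, 6, 18, 54, 162 → 486 → 1458.
Second entry — differences are 3, 6, 9, … (increasing by 3 each time): -10, -7, -1, 8, 20 → 35 → 53.
Third entry — alternating steps +6, −2, +6, −2, …: 1, 7, 5, 11, 9 → 15 → 13.
Fourth entry — perfect cubes: 5³, 6³, 7³, …: 125, 216, 343, 512, 729 → 1000 → 1331.
Putting the parts together: {486; 35; 15; 1000} and then {1458; 53; 13; 1331}.

{486; 35; 15; 1000}, {1458; 53; 13; 1331}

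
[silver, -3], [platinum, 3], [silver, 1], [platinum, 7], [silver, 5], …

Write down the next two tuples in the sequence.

[platinum, 11], [silver, 9]

Metal goes silver, platinum, silver, platinum, silver → platinum → silver (alternates silver ↔ platinum).
Second slot — alternating steps +6, −2, +6, −2, …: -3, 3, 1, 7, 5 → 11 → 9.
Putting the parts together: [platinum, 11] and then [silver, 9].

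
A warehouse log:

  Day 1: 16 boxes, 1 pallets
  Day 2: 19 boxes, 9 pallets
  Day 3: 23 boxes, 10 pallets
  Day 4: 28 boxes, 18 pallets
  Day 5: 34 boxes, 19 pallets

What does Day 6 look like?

41 boxes, 27 pallets

Boxes goes 16, 19, 23, 28, 34 → 41 (differences are 3, 4, 5, … (increasing by 1 each time)).
Pallets — alternating steps +8, +1, +8, +1, …: 1, 9, 10, 18, 19 → 27.
So the next row is 41 boxes, 27 pallets.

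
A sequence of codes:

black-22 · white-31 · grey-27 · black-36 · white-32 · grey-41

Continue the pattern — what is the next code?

Shade — repeats black → white → grey: black, white, grey, black, white, grey → black.
For the second component, alternating steps +9, −4, +9, −4, …: 22, 31, 27, 36, 32, 41 → 37.
So the next code is black-37.

black-37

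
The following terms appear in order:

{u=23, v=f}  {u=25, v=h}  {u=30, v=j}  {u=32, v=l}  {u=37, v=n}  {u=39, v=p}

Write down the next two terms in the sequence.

For the u, alternating steps +2, +5, +2, +5, …: 23, 25, 30, 32, 37, 39 → 44 → 46.
For the v, letters move forward 2 places in the alphabet: f, h, j, l, n, p → r → t.
So the next two terms are {u=44, v=r} and {u=46, v=t}.

{u=44, v=r}, {u=46, v=t}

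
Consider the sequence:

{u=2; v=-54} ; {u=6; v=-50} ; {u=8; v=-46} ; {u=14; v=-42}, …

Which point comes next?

{u=22; v=-38}

U: 2, 6, 8, 14 → 22 (each term is the sum of the two before it).
V — +4 each step: -54, -50, -46, -42 → -38.
So the next point is {u=22; v=-38}.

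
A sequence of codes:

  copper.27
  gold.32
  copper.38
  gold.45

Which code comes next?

Metal: alternates copper ↔ gold, so copper, gold, copper, gold → copper.
Second component goes 27, 32, 38, 45 → 53 (differences are 5, 6, 7, … (increasing by 1 each time)).
Putting it together: copper.53.

copper.53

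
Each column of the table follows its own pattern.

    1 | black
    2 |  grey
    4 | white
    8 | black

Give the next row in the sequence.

First component goes 1, 2, 4, 8 → 16 (×2 each step).
Shade goes black, grey, white, black → grey (repeats black → grey → white).
Putting it together: 16  grey.

16  grey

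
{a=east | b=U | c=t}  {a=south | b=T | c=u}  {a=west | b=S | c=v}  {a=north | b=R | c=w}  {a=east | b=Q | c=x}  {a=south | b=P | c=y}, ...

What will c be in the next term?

z

C: t, u, v, w, x, y → z (letters move forward 1 place in the alphabet).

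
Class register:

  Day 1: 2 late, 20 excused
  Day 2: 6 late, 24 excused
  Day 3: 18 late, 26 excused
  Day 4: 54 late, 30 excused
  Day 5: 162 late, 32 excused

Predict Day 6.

For the late, ×3 each step: 2, 6, 18, 54, 162 → 486.
Excused goes 20, 24, 26, 30, 32 → 36 (alternating steps +4, +2, +4, +2, …).
Putting it together: 486 late, 36 excused.

486 late, 36 excused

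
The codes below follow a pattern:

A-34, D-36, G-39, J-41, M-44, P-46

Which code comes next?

Letter goes A, D, G, J, M, P → S (letters move forward 3 places in the alphabet).
Second component goes 34, 36, 39, 41, 44, 46 → 49 (alternating steps +2, +3, +2, +3, …).
So the next code is S-49.

S-49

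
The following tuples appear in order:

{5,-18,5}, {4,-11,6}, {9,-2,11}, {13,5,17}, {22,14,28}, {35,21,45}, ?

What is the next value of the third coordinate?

73

First coordinate — each term is the sum of the two before it: 5, 4, 9, 13, 22, 35 → 57.
Second coordinate: alternating steps +7, +9, +7, +9, …, so -18, -11, -2, 5, 14, 21 → 30.
Third coordinate: each term is the sum of the two before it, so 5, 6, 11, 17, 28, 45 → 73.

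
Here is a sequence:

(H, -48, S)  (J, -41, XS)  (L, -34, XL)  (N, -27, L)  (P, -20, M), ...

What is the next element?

(R, -13, S)

Letter — letters move forward 2 places in the alphabet: H, J, L, N, P → R.
For the second slot, +7 each step: -48, -41, -34, -27, -20 → -13.
Size: runs backward through clothing sizes XS→XL; S, XS, XL, L, M → S.
Combining the parts gives (R, -13, S).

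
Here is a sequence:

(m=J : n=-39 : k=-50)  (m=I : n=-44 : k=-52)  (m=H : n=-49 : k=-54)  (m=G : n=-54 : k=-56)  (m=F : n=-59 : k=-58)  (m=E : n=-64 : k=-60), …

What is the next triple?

M: letters move back 1 place in the alphabet; J, I, H, G, F, E → D.
N goes -39, -44, -49, -54, -59, -64 → -69 (−5 each step).
K: −2 each step, so -50, -52, -54, -56, -58, -60 → -62.
Putting it together: (m=D : n=-69 : k=-62).

(m=D : n=-69 : k=-62)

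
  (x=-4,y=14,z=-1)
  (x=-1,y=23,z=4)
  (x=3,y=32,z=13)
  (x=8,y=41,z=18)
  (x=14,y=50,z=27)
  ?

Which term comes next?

(x=21,y=59,z=32)

X: differences are 3, 4, 5, … (increasing by 1 each time); -4, -1, 3, 8, 14 → 21.
For the y, +9 each step: 14, 23, 32, 41, 50 → 59.
Z — alternating steps +5, +9, +5, +9, …: -1, 4, 13, 18, 27 → 32.
Putting it together: (x=21,y=59,z=32).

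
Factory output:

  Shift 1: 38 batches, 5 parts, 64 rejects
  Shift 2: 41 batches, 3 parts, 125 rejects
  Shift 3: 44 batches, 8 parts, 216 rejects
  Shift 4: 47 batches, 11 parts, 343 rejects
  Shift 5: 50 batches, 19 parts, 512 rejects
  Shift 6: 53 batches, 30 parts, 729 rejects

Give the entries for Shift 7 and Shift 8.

Batches: +3 each step, so 38, 41, 44, 47, 50, 53 → 56 → 59.
For the parts, each term is the sum of the two before it: 5, 3, 8, 11, 19, 30 → 49 → 79.
For the rejects, perfect cubes: 4³, 5³, 6³, …: 64, 125, 216, 343, 512, 729 → 1000 → 1331.
Putting the parts together: 56 batches, 49 parts, 1000 rejects and then 59 batches, 79 parts, 1331 rejects.

56 batches, 49 parts, 1000 rejects; 59 batches, 79 parts, 1331 rejects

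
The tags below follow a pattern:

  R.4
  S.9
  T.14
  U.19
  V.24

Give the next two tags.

For the letter, letters move forward 1 place in the alphabet: R, S, T, U, V → W → X.
Second component: +5 each step; 4, 9, 14, 19, 24 → 29 → 34.
Putting the parts together: W.29 and then X.34.

W.29, X.34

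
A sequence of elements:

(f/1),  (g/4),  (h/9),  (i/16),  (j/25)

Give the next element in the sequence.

(k/36)

Letter — letters move forward 1 place in the alphabet: f, g, h, i, j → k.
Second slot: perfect squares: 1², 2², 3², …; 1, 4, 9, 16, 25 → 36.
Putting it together: (k/36).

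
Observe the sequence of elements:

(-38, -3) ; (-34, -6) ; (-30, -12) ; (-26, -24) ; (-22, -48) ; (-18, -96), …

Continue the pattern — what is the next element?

First slot: +4 each step; -38, -34, -30, -26, -22, -18 → -14.
Second slot goes -3, -6, -12, -24, -48, -96 → -192 (×2 each step).
Putting it together: (-14, -192).

(-14, -192)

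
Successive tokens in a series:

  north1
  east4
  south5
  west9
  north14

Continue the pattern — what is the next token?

east23

Direction: repeats north → east → south → west; north, east, south, west, north → east.
Second component — each term is the sum of the two before it: 1, 4, 5, 9, 14 → 23.
Putting it together: east23.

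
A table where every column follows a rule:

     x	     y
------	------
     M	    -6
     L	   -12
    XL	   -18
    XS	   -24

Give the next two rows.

S  -30; M  -36

Column x: runs through clothing sizes XS→XL; M, L, XL, XS → S → M.
Column y: −6 each step; -6, -12, -18, -24 → -30 → -36.
So the next two rows are S  -30 and M  -36.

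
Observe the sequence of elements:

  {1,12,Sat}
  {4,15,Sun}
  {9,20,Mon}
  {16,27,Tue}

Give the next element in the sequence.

{25,36,Wed}

First coordinate — perfect squares: 1², 2², 3², …: 1, 4, 9, 16 → 25.
For the second coordinate, always 11 more than the first coordinate: 12, 15, 20, 27 → 36.
Day: runs through the weekdays Mon→Sun; Sat, Sun, Mon, Tue → Wed.
So the next element is {25,36,Wed}.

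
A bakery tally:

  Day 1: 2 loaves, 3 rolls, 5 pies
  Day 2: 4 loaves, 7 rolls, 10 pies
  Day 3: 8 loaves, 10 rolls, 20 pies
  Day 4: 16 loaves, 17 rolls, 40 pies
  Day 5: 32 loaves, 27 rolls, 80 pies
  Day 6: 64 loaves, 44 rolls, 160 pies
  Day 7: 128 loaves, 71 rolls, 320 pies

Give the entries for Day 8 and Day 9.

Loaves: ×2 each step, so 2, 4, 8, 16, 32, 64, 128 → 256 → 512.
For the rolls, each term is the sum of the two before it: 3, 7, 10, 17, 27, 44, 71 → 115 → 186.
Pies — ×2 each step: 5, 10, 20, 40, 80, 160, 320 → 640 → 1280.
Putting the parts together: 256 loaves, 115 rolls, 640 pies and then 512 loaves, 186 rolls, 1280 pies.

256 loaves, 115 rolls, 640 pies; 512 loaves, 186 rolls, 1280 pies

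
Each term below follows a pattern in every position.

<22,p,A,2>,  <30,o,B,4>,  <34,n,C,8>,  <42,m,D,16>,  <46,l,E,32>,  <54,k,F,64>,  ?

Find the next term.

First coordinate goes 22, 30, 34, 42, 46, 54 → 58 (alternating steps +8, +4, +8, +4, …).
First letter: letters move back 1 place in the alphabet; p, o, n, m, l, k → j.
Second letter: letters move forward 1 place in the alphabet; A, B, C, D, E, F → G.
Fourth coordinate: ×2 each step, so 2, 4, 8, 16, 32, 64 → 128.
Combining the parts gives <58,j,G,128>.

<58,j,G,128>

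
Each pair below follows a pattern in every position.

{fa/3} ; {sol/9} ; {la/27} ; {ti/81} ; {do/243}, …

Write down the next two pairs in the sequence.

Note: runs through the solfège scale do→ti, so fa, sol, la, ti, do → re → mi.
Second component goes 3, 9, 27, 81, 243 → 729 → 2187 (×3 each step).
Putting the parts together: {re/729} and then {mi/2187}.

{re/729}, {mi/2187}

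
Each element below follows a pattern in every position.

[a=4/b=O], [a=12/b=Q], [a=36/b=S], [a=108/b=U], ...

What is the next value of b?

B — letters move forward 2 places in the alphabet: O, Q, S, U → W.

W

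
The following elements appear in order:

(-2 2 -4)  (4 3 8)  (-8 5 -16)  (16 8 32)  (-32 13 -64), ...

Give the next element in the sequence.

For the first part, ×(-2) each step: -2, 4, -8, 16, -32 → 64.
Second part: each term is the sum of the two before it; 2, 3, 5, 8, 13 → 21.
Third part: -4, 8, -16, 32, -64 → 128 (always 2 × the first part).
Combining the parts gives (64 21 128).

(64 21 128)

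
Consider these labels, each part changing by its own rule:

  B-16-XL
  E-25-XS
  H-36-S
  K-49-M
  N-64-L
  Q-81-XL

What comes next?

T-100-XS

Letter: letters move forward 3 places in the alphabet, so B, E, H, K, N, Q → T.
Second component: perfect squares: 4², 5², 6², …, so 16, 25, 36, 49, 64, 81 → 100.
Size — repeats XL → XS → S → M → L: XL, XS, S, M, L, XL → XS.
So the next label is T-100-XS.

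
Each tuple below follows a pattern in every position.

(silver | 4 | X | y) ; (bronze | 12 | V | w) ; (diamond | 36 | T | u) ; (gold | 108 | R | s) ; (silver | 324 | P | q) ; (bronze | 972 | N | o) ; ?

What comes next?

(diamond | 2916 | L | m)

Rank — repeats silver → bronze → diamond → gold: silver, bronze, diamond, gold, silver, bronze → diamond.
Second slot — ×3 each step: 4, 12, 36, 108, 324, 972 → 2916.
First letter: letters move back 2 places in the alphabet; X, V, T, R, P, N → L.
For the second letter, letters move back 2 places in the alphabet: y, w, u, s, q, o → m.
So the next tuple is (diamond | 2916 | L | m).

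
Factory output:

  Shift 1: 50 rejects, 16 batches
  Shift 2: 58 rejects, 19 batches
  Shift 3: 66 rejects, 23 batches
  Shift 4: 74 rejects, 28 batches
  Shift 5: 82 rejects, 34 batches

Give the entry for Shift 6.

90 rejects, 41 batches

Rejects — +8 each step: 50, 58, 66, 74, 82 → 90.
Batches goes 16, 19, 23, 28, 34 → 41 (differences are 3, 4, 5, … (increasing by 1 each time)).
Putting it together: 90 rejects, 41 batches.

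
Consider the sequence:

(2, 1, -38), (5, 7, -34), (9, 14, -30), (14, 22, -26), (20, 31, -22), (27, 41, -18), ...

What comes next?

(35, 52, -14)

For the first component, differences are 3, 4, 5, … (increasing by 1 each time): 2, 5, 9, 14, 20, 27 → 35.
Second component: 1, 7, 14, 22, 31, 41 → 52 (differences are 6, 7, 8, … (increasing by 1 each time)).
For the third component, +4 each step: -38, -34, -30, -26, -22, -18 → -14.
So the next element is (35, 52, -14).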